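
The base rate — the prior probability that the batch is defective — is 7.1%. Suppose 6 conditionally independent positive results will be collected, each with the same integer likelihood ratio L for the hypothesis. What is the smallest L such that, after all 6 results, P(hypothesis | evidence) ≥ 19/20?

3

Prior odds = 0.071/0.929 = 71/929.
Target odds = 0.95/0.05 = 19.
Need L⁶ ≥ 19 ÷ (71/929) = 17651/71.
2⁶ = 64 < 17651/71 ≤ 729 = 3⁶, so L = 3.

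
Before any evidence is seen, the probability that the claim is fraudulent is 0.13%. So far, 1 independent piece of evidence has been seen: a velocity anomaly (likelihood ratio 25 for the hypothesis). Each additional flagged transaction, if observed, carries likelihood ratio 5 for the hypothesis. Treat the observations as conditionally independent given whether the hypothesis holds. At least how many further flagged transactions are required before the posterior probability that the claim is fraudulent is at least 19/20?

4

Prior odds = 0.0013/0.9987 = 13/9987.
Bayes factor of the evidence already in hand = 25.
Odds after that evidence = (13/9987) × 25 = 325/9987.
Target odds = 0.95/0.05 = 19.
Need 5ⁿ ≥ 19 ÷ (325/9987) = 189753/325.
5³ = 125 falls short of 189753/325 but 5⁴ = 625 reaches it, so n = 4.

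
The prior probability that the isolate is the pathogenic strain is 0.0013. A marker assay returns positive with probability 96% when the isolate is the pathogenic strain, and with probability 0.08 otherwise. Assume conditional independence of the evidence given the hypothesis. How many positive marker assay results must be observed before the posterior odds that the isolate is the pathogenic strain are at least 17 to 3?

Prior odds = 0.0013/0.9987 = 13/9987.
Likelihood ratio of a positive result = 0.96/0.08 = 12.
Target odds = 17/3.
Need (13/9987) × 12ⁿ ≥ 17/3, i.e. 12ⁿ ≥ 56593/13.
12³ = 1728 falls short of 56593/13 but 12⁴ = 20736 reaches it, so n = 4.

4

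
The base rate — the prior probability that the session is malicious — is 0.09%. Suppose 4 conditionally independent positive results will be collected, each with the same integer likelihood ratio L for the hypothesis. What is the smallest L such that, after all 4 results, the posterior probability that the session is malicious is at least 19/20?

13

Prior odds = 0.0009/0.9991 = 9/9991.
Target odds = 0.95/0.05 = 19.
Need L⁴ ≥ 19 ÷ (9/9991) = 189829/9.
12⁴ = 20736 < 189829/9 ≤ 28561 = 13⁴, so L = 13.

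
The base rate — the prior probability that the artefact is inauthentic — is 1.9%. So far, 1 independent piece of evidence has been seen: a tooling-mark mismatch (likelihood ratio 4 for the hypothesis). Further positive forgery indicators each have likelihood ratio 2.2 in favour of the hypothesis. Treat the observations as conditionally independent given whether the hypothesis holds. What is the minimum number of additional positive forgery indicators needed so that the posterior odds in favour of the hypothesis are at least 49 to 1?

Prior odds = 0.019/0.981 = 19/981.
Bayes factor of the evidence already in hand = 4.
Odds after that evidence = (19/981) × 4 = 76/981.
Target odds = 49.
Need 2.2ⁿ ≥ 49 ÷ (76/981) = 48069/76.
2.2⁸ = 214358881/390625 falls short of 48069/76 but 2.2⁹ ≈1207.27 reaches it, so n = 9.

9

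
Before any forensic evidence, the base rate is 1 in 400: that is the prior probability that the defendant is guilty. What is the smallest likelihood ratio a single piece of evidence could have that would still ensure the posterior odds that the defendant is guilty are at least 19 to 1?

7581

Prior odds = 0.0025/0.9975 = 1/399.
Target odds = 19.
Required Bayes factor = 19 ÷ (1/399) = 7581.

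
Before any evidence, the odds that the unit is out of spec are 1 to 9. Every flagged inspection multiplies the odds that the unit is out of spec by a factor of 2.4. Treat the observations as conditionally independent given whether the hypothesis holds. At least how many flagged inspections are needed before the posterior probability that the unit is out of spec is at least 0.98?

Prior odds = 1/9.
Likelihood ratio per flagged inspection = 2.4.
Target posterior odds = 0.98/0.02 = 49.
Need (1/9) × 2.4ⁿ ≥ 49, i.e. 2.4ⁿ ≥ 441.
2.4⁶ = 2985984/15625 falls short of 441 but 2.4⁷ = 35831808/78125 reaches it, so n = 7.

7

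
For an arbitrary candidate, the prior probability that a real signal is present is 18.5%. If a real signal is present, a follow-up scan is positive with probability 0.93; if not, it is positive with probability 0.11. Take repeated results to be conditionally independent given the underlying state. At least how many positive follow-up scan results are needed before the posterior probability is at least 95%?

Prior odds: 0.185 ÷ 0.815 = 37/163.
Likelihood ratio of a positive = 0.93/0.11 = 93/11.
Target posterior odds = 0.95/0.05 = 19.
Require (93/11)ⁿ ≥ 19 ÷ (37/163) = 3097/37.
(93/11)² = 8649/121 falls short of 3097/37 but (93/11)³ = 804357/1331 reaches it, so n = 3.

3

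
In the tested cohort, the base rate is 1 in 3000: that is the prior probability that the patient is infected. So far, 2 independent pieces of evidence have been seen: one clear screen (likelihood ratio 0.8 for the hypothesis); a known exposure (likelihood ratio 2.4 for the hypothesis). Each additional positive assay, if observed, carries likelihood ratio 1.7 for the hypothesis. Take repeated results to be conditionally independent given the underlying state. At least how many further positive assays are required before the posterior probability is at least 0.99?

23

Prior odds = (1/3000)/(2999/3000) = 1/2999.
Combined Bayes factor of the evidence already in hand = 0.8 × 2.4 = 1.92.
Odds after that evidence = (1/2999) × 1.92 = 48/74975.
Target odds = 0.99/0.01 = 99.
Need 1.7ⁿ ≥ 99 ÷ (48/74975) = 154635.9375.
1.7²² ≈117456 falls short of 154635.9375 but 1.7²³ ≈199676 reaches it, so n = 23.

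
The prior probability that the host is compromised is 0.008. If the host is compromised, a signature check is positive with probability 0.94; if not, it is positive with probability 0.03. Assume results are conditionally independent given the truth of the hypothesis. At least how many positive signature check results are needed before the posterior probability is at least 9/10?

3

Prior odds: 0.008 ÷ 0.992 = 1/124.
Likelihood ratio of a positive = 0.94/0.03 = 94/3.
Target odds: 0.9 ÷ 0.1 = 9.
Need (1/124) × (94/3)ⁿ ≥ 9, i.e. (94/3)ⁿ ≥ 1116.
(94/3)² = 8836/9 falls short of 1116 but (94/3)³ = 830584/27 reaches it, so n = 3.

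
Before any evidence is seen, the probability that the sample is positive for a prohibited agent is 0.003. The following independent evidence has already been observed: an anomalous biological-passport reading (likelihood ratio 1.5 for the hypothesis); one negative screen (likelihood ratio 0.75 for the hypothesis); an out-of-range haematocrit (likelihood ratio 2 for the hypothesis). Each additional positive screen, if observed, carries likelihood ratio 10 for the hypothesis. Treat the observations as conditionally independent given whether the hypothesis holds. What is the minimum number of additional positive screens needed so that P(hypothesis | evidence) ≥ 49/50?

4

Prior odds = 0.003/0.997 = 3/997.
Combined Bayes factor of the evidence already in hand = 1.5 × 0.75 × 2 = 2.25.
Odds after that evidence = (3/997) × 2.25 = 27/3988.
Target odds = 0.98/0.02 = 49.
Need 10ⁿ ≥ 49 ÷ (27/3988) = 195412/27.
10³ = 1000 falls short of 195412/27 but 10⁴ = 10000 reaches it, so n = 4.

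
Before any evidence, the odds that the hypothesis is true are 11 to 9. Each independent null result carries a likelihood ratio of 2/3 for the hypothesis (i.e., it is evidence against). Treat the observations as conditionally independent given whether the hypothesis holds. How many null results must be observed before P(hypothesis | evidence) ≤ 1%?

12

Prior odds = 11/9.
Likelihood ratio per null result = 2/3.
Target odds: 0.01 ÷ 0.99 = 1/99.
Need (11/9) × (2/3)ⁿ ≤ 1/99, i.e. (2/3)ⁿ ≤ 1/121.
(2/3)¹¹ = 2048/177147 is still above 1/121 but (2/3)¹² = 4096/531441 is at or below it, so n = 12.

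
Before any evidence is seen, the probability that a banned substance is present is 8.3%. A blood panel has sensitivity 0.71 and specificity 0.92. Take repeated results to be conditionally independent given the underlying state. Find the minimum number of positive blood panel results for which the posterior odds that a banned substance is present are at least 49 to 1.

Prior odds = 0.083/0.917 = 83/917.
False-positive rate = 1 − 0.92 = 0.08; likelihood ratio of a positive = 0.71/0.08 = 8.875.
Target odds = 49.
Require 8.875ⁿ ≥ 49 ÷ (83/917) = 44933/83.
8.875² = 78.765625 falls short of 44933/83 but 8.875³ = 357911/512 reaches it, so n = 3.

3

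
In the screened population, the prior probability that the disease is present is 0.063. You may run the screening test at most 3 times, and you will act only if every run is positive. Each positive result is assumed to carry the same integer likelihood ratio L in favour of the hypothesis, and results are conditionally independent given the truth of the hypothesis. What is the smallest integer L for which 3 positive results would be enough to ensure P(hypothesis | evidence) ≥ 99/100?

12

Prior odds = 0.063/0.937 = 63/937.
Target odds = 0.99/0.01 = 99.
Need L³ ≥ 99 ÷ (63/937) = 10307/7.
11³ = 1331 < 10307/7 ≤ 1728 = 12³, so L = 12.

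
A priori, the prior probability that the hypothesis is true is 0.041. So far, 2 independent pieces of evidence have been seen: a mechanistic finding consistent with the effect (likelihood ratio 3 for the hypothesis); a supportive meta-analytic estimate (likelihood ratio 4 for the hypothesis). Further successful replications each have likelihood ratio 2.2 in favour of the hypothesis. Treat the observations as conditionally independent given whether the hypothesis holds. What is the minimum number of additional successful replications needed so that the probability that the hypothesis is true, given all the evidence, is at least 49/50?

Prior odds = 0.041/0.959 = 41/959.
Combined Bayes factor of the evidence already in hand = 3 × 4 = 12.
Odds after that evidence = (41/959) × 12 = 492/959.
Target odds = 0.98/0.02 = 49.
Need 2.2ⁿ ≥ 49 ÷ (492/959) = 46991/492.
2.2⁵ = 51.53632 falls short of 46991/492 but 2.2⁶ = 1771561/15625 reaches it, so n = 6.

6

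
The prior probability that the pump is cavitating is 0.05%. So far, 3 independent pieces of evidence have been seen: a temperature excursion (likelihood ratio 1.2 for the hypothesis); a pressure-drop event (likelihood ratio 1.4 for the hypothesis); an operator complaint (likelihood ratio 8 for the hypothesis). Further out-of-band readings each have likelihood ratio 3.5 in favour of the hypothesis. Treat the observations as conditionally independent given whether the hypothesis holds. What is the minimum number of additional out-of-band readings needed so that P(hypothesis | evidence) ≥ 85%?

6

Prior odds = 0.0005/0.9995 = 1/1999.
Combined Bayes factor of the evidence already in hand = 1.2 × 1.4 × 8 = 13.44.
Odds after that evidence = (1/1999) × 13.44 = 336/49975.
Target odds = 0.85/0.15 = 17/3.
Need 3.5ⁿ ≥ 17/3 ÷ (336/49975) = 849575/1008.
3.5⁵ = 525.21875 falls short of 849575/1008 but 3.5⁶ = 1838.265625 reaches it, so n = 6.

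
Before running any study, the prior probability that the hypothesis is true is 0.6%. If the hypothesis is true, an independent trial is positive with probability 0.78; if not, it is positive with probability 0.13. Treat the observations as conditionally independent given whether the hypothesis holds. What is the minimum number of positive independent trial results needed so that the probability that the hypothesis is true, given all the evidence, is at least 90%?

5

Prior odds: 0.006 ÷ 0.994 = 3/497.
Likelihood ratio of a positive = 0.78/0.13 = 6.
Target posterior odds = 0.9/0.1 = 9.
Need (3/497) × 6ⁿ ≥ 9, i.e. 6ⁿ ≥ 1491.
6⁴ = 1296 falls short of 1491 but 6⁵ = 7776 reaches it, so n = 5.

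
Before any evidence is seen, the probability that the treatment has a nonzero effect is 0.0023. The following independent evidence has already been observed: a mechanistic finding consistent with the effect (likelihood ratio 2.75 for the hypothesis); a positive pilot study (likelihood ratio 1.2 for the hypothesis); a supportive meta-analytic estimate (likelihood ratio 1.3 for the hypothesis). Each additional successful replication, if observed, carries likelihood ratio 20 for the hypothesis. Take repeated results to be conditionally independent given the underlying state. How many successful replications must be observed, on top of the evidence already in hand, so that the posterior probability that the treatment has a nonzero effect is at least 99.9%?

4

Prior odds = 0.0023/0.9977 = 23/9977.
Combined Bayes factor of the evidence already in hand = 2.75 × 1.2 × 1.3 = 4.29.
Odds after that evidence = (23/9977) × 4.29 = 897/90700.
Target odds = 0.999/0.001 = 999.
Need 20ⁿ ≥ 999 ÷ (897/90700) = 30203100/299.
20³ = 8000 falls short of 30203100/299 but 20⁴ = 160000 reaches it, so n = 4.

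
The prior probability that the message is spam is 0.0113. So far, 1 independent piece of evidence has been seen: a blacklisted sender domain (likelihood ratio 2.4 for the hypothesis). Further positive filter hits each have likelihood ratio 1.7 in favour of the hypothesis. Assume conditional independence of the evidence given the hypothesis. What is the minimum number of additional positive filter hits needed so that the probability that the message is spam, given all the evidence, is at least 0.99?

16

Prior odds = 0.0113/0.9887 = 113/9887.
Bayes factor of the evidence already in hand = 2.4.
Odds after that evidence = (113/9887) × 2.4 = 1356/49435.
Target odds = 0.99/0.01 = 99.
Need 1.7ⁿ ≥ 99 ÷ (1356/49435) = 1631355/452.
1.7¹⁵ ≈2862.42 falls short of 1631355/452 but 1.7¹⁶ ≈4866.12 reaches it, so n = 16.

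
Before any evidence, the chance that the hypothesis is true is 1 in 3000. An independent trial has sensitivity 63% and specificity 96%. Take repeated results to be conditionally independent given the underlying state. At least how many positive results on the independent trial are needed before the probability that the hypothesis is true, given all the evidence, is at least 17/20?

Prior odds: (1/3000) ÷ (2999/3000) = 1/2999.
False-positive rate = 1 − 0.96 = 0.04; likelihood ratio of a positive = 0.63/0.04 = 15.75.
Target posterior odds = 0.85/0.15 = 17/3.
Need (1/2999) × 15.75ⁿ ≥ 17/3, i.e. 15.75ⁿ ≥ 50983/3.
15.75³ = 3906.984375 falls short of 50983/3 but 15.75⁴ = 15752961/256 reaches it, so n = 4.

4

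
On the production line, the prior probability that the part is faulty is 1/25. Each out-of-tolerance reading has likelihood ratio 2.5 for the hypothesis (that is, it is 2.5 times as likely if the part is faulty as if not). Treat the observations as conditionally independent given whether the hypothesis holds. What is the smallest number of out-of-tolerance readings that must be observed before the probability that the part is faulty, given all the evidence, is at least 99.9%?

Prior odds = 0.04/0.96 = 1/24.
Likelihood ratio per out-of-tolerance reading = 2.5.
Target posterior odds = 0.999/0.001 = 999.
Need (1/24) × 2.5ⁿ ≥ 999, i.e. 2.5ⁿ ≥ 23976.
2.5¹¹ = 48828125/2048 falls short of 23976 but 2.5¹² = 244140625/4096 reaches it, so n = 12.

12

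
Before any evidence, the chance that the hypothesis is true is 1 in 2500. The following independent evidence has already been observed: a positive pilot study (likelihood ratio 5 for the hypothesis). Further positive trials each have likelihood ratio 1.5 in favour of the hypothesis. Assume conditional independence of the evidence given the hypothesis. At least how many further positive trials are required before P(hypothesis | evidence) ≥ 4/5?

Prior odds = 0.0004/0.9996 = 1/2499.
Bayes factor of the evidence already in hand = 5.
Odds after that evidence = (1/2499) × 5 = 5/2499.
Target odds = 0.8/0.2 = 4.
Need 1.5ⁿ ≥ 4 ÷ (5/2499) = 1999.2.
1.5¹⁸ = 387420489/262144 falls short of 1999.2 but 1.5¹⁹ ≈2216.84 reaches it, so n = 19.

19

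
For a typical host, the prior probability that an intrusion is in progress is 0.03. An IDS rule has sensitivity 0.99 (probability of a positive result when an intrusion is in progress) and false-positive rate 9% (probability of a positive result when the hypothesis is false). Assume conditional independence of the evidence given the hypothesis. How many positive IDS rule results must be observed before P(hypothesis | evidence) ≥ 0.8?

3

Prior odds: 0.03 ÷ 0.97 = 3/97.
Likelihood ratio of a positive result = 0.99/0.09 = 11.
Target odds: 0.8 ÷ 0.2 = 4.
Require 11ⁿ ≥ 4 ÷ (3/97) = 388/3.
11² = 121 falls short of 388/3 but 11³ = 1331 reaches it, so n = 3.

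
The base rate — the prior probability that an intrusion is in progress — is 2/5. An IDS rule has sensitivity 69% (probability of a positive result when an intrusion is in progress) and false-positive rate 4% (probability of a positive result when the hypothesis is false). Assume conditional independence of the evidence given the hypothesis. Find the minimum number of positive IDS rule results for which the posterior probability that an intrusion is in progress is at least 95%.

Prior odds: 0.4 ÷ 0.6 = 2/3.
Likelihood ratio of a positive result = 0.69/0.04 = 17.25.
Target odds: 0.95 ÷ 0.05 = 19.
Require 17.25ⁿ ≥ 19 ÷ (2/3) = 28.5.
17.25¹ = 17.25 falls short of 28.5 but 17.25² = 297.5625 reaches it, so n = 2.

2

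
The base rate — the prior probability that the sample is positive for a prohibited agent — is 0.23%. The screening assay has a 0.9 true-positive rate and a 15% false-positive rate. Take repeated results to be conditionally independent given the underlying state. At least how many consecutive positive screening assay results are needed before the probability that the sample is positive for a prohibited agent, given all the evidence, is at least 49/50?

6

Prior odds: 0.0023 ÷ 0.9977 = 23/9977.
Likelihood ratio of a positive result = 0.9/0.15 = 6.
Target odds: 0.98 ÷ 0.02 = 49.
Require 6ⁿ ≥ 49 ÷ (23/9977) = 488873/23.
6⁵ = 7776 falls short of 488873/23 but 6⁶ = 46656 reaches it, so n = 6.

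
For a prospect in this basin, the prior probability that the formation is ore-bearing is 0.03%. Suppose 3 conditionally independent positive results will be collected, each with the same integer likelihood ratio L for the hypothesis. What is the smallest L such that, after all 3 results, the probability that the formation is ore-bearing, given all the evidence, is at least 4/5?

Prior odds = 0.0003/0.9997 = 3/9997.
Target odds = 0.8/0.2 = 4.
Need L³ ≥ 4 ÷ (3/9997) = 39988/3.
23³ = 12167 < 39988/3 ≤ 13824 = 24³, so L = 24.

24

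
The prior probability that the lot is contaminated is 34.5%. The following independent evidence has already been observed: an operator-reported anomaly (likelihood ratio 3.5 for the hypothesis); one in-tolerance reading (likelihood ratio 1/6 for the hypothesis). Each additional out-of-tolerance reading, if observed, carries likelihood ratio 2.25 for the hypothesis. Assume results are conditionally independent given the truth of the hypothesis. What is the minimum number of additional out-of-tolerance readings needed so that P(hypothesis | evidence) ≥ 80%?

4

Prior odds = 0.345/0.655 = 69/131.
Combined Bayes factor of the evidence already in hand = 3.5 × (1/6) = 7/12.
Odds after that evidence = (69/131) × 7/12 = 161/524.
Target odds = 0.8/0.2 = 4.
Need 2.25ⁿ ≥ 4 ÷ (161/524) = 2096/161.
2.25³ = 11.390625 falls short of 2096/161 but 2.25⁴ = 25.62890625 reaches it, so n = 4.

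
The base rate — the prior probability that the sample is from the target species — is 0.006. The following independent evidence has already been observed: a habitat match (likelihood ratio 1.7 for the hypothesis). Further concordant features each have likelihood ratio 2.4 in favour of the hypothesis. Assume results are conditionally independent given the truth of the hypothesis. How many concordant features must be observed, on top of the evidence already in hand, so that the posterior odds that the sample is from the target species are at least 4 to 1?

7

Prior odds = 0.006/0.994 = 3/497.
Bayes factor of the evidence already in hand = 1.7.
Odds after that evidence = (3/497) × 1.7 = 51/4970.
Target odds = 4.
Need 2.4ⁿ ≥ 4 ÷ (51/4970) = 19880/51.
2.4⁶ = 2985984/15625 falls short of 19880/51 but 2.4⁷ = 35831808/78125 reaches it, so n = 7.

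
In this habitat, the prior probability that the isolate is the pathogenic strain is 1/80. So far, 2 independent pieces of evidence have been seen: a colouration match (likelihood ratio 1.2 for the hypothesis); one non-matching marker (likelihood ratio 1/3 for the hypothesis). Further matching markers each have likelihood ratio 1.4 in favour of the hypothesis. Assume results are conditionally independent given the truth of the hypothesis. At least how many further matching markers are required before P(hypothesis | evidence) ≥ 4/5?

Prior odds = 0.0125/0.9875 = 1/79.
Combined Bayes factor of the evidence already in hand = 1.2 × (1/3) = 0.4.
Odds after that evidence = (1/79) × 0.4 = 2/395.
Target odds = 0.8/0.2 = 4.
Need 1.4ⁿ ≥ 4 ÷ (2/395) = 790.
1.4¹⁹ ≈597.63 falls short of 790 but 1.4²⁰ ≈836.683 reaches it, so n = 20.

20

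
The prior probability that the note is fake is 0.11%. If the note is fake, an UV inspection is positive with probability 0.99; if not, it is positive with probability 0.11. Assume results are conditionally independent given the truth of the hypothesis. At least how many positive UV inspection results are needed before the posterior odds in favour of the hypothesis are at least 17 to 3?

Prior odds = 0.0011/0.9989 = 11/9989.
Likelihood ratio of a positive = 0.99/0.11 = 9.
Target odds = 17/3.
Require 9ⁿ ≥ 17/3 ÷ (11/9989) = 169813/33.
9³ = 729 falls short of 169813/33 but 9⁴ = 6561 reaches it, so n = 4.

4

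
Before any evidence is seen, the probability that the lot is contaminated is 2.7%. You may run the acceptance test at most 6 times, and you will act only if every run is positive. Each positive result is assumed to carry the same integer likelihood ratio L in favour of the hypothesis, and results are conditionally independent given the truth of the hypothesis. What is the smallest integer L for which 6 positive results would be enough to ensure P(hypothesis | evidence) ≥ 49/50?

4

Prior odds = 0.027/0.973 = 27/973.
Target odds = 0.98/0.02 = 49.
Need L⁶ ≥ 49 ÷ (27/973) = 47677/27.
3⁶ = 729 < 47677/27 ≤ 4096 = 4⁶, so L = 4.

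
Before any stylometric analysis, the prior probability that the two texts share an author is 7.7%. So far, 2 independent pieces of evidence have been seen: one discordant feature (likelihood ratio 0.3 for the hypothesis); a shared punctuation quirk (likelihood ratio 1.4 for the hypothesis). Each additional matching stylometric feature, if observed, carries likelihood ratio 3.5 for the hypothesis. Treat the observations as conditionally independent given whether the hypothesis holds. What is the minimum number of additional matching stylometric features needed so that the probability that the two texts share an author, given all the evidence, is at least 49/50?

Prior odds = 0.077/0.923 = 77/923.
Combined Bayes factor of the evidence already in hand = 0.3 × 1.4 = 0.42.
Odds after that evidence = (77/923) × 0.42 = 1617/46150.
Target odds = 0.98/0.02 = 49.
Need 3.5ⁿ ≥ 49 ÷ (1617/46150) = 46150/33.
3.5⁵ = 525.21875 falls short of 46150/33 but 3.5⁶ = 1838.265625 reaches it, so n = 6.

6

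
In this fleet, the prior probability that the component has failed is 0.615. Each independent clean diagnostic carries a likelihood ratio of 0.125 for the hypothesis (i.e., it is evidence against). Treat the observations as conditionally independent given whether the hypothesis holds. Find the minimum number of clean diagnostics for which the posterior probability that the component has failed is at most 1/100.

Prior odds: 0.615 ÷ 0.385 = 123/77.
Likelihood ratio per clean diagnostic = 0.125.
Target odds: 0.01 ÷ 0.99 = 1/99.
Require 0.125ⁿ ≤ 1/99 ÷ (123/77) = 7/1107.
0.125² = 0.015625 is still above 7/1107 but 0.125³ = 0.001953125 is at or below it, so n = 3.

3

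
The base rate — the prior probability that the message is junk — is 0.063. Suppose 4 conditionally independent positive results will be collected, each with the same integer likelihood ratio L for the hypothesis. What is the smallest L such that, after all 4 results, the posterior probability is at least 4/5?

3

Prior odds = 0.063/0.937 = 63/937.
Target odds = 0.8/0.2 = 4.
Need L⁴ ≥ 4 ÷ (63/937) = 3748/63.
2⁴ = 16 < 3748/63 ≤ 81 = 3⁴, so L = 3.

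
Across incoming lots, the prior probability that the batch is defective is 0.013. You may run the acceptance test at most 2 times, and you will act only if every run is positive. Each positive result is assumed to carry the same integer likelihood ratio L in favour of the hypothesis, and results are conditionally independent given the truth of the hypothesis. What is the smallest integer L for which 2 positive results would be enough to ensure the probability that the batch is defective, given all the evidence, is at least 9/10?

Prior odds = 0.013/0.987 = 13/987.
Target odds = 0.9/0.1 = 9.
Need L² ≥ 9 ÷ (13/987) = 8883/13.
26² = 676 < 8883/13 ≤ 729 = 27², so L = 27.

27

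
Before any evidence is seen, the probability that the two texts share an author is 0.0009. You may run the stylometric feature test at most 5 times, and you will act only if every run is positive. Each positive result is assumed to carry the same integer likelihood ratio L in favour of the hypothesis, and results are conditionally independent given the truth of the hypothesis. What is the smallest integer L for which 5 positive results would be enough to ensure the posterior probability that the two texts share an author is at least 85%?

6

Prior odds = 0.0009/0.9991 = 9/9991.
Target odds = 0.85/0.15 = 17/3.
Need L⁵ ≥ 17/3 ÷ (9/9991) = 169847/27.
5⁵ = 3125 < 169847/27 ≤ 7776 = 6⁵, so L = 6.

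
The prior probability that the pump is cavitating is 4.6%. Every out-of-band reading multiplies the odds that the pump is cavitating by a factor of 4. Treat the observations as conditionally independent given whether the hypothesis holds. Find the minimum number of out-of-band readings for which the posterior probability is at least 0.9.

4

Prior odds: 0.046 ÷ 0.954 = 23/477.
Likelihood ratio per out-of-band reading = 4.
Target posterior odds = 0.9/0.1 = 9.
Need (23/477) × 4ⁿ ≥ 9, i.e. 4ⁿ ≥ 4293/23.
4³ = 64 falls short of 4293/23 but 4⁴ = 256 reaches it, so n = 4.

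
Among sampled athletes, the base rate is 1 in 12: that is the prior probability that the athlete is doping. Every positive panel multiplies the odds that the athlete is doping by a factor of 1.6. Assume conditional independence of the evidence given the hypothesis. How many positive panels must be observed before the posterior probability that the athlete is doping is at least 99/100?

15

Prior odds = (1/12)/(11/12) = 1/11.
Likelihood ratio per positive panel = 1.6.
Target posterior odds = 0.99/0.01 = 99.
Require 1.6ⁿ ≥ 99 ÷ (1/11) = 1089.
1.6¹⁴ ≈720.576 falls short of 1089 but 1.6¹⁵ ≈1152.92 reaches it, so n = 15.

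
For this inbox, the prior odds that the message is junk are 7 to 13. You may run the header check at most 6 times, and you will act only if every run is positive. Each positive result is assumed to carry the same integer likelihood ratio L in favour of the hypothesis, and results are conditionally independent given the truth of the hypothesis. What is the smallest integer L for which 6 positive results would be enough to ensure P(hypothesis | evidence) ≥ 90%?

Prior odds = 7/13.
Target odds = 0.9/0.1 = 9.
Need L⁶ ≥ 9 ÷ (7/13) = 117/7.
1⁶ = 1 < 117/7 ≤ 64 = 2⁶, so L = 2.

2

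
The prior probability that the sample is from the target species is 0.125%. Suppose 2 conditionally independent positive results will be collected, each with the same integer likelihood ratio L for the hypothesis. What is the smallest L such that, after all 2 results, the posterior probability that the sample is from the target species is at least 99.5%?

399

Prior odds = 0.00125/0.99875 = 1/799.
Target odds = 0.995/0.005 = 199.
Need L² ≥ 199 ÷ (1/799) = 159001.
398² = 158404 < 159001 ≤ 159201 = 399², so L = 399.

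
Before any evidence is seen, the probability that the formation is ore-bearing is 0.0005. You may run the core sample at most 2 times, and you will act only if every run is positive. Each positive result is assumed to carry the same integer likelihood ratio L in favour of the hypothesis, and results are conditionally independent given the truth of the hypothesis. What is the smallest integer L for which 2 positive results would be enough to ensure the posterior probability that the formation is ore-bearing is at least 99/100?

445

Prior odds = 0.0005/0.9995 = 1/1999.
Target odds = 0.99/0.01 = 99.
Need L² ≥ 99 ÷ (1/1999) = 197901.
444² = 197136 < 197901 ≤ 198025 = 445², so L = 445.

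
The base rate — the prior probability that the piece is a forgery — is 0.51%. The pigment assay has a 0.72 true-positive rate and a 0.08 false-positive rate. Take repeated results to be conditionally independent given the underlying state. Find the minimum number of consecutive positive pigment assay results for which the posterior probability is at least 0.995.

Prior odds: 0.0051 ÷ 0.9949 = 51/9949.
Likelihood ratio of a positive result = 0.72/0.08 = 9.
Target posterior odds = 0.995/0.005 = 199.
Require 9ⁿ ≥ 199 ÷ (51/9949) = 1979851/51.
9⁴ = 6561 falls short of 1979851/51 but 9⁵ = 59049 reaches it, so n = 5.

5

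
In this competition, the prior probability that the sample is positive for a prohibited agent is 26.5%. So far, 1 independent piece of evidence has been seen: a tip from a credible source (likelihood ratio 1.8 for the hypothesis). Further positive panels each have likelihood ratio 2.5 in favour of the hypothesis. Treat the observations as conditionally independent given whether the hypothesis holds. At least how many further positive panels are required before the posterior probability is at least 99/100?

Prior odds = 0.265/0.735 = 53/147.
Bayes factor of the evidence already in hand = 1.8.
Odds after that evidence = (53/147) × 1.8 = 159/245.
Target odds = 0.99/0.01 = 99.
Need 2.5ⁿ ≥ 99 ÷ (159/245) = 8085/53.
2.5⁵ = 97.65625 falls short of 8085/53 but 2.5⁶ = 244.140625 reaches it, so n = 6.

6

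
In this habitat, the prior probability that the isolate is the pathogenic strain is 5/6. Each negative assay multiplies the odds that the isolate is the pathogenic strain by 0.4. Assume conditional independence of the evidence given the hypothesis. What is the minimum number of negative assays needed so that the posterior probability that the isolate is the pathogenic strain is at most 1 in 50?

7

Prior odds = (5/6)/(1/6) = 5.
Likelihood ratio per negative assay = 0.4.
Target odds: 0.02 ÷ 0.98 = 1/49.
Require 0.4ⁿ ≤ 1/49 ÷ 5 = 1/245.
0.4⁶ = 64/15625 is still above 1/245 but 0.4⁷ = 128/78125 is at or below it, so n = 7.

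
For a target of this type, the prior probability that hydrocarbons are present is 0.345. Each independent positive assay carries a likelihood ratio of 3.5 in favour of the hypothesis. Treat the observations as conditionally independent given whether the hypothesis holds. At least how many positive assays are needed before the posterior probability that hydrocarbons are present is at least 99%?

Prior odds = 0.345/0.655 = 69/131.
Likelihood ratio per positive assay = 3.5.
Target posterior odds = 0.99/0.01 = 99.
Need (69/131) × 3.5ⁿ ≥ 99, i.e. 3.5ⁿ ≥ 4323/23.
3.5⁴ = 150.0625 falls short of 4323/23 but 3.5⁵ = 525.21875 reaches it, so n = 5.

5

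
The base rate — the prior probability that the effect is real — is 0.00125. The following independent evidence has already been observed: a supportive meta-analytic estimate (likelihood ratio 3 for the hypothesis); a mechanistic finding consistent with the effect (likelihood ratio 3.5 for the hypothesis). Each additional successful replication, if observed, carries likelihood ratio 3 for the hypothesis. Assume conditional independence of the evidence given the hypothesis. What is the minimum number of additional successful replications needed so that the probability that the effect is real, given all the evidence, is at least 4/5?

6

Prior odds = 0.00125/0.99875 = 1/799.
Combined Bayes factor of the evidence already in hand = 3 × 3.5 = 10.5.
Odds after that evidence = (1/799) × 10.5 = 21/1598.
Target odds = 0.8/0.2 = 4.
Need 3ⁿ ≥ 4 ÷ (21/1598) = 6392/21.
3⁵ = 243 falls short of 6392/21 but 3⁶ = 729 reaches it, so n = 6.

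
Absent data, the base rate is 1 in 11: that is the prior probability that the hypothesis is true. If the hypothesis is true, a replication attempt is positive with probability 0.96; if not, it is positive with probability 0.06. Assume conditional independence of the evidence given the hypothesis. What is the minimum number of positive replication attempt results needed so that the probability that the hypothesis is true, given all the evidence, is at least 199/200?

3

Prior odds = (1/11)/(10/11) = 0.1.
Likelihood ratio of a positive = 0.96/0.06 = 16.
Target posterior odds = 0.995/0.005 = 199.
Require 16ⁿ ≥ 199 ÷ 0.1 = 1990.
16² = 256 falls short of 1990 but 16³ = 4096 reaches it, so n = 3.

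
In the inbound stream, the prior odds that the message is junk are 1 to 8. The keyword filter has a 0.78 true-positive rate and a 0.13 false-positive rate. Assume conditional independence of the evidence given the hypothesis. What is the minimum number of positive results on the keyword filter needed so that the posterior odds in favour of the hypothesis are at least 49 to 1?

4

Prior odds = 0.125.
Likelihood ratio of a positive result = 0.78/0.13 = 6.
Target odds = 49.
Need 0.125 × 6ⁿ ≥ 49, i.e. 6ⁿ ≥ 392.
6³ = 216 falls short of 392 but 6⁴ = 1296 reaches it, so n = 4.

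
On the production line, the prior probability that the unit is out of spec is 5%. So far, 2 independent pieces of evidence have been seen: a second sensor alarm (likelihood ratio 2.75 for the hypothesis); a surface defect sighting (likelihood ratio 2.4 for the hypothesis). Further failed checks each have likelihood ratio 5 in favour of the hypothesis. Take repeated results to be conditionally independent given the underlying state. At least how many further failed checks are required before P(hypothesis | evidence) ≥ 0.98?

Prior odds = 0.05/0.95 = 1/19.
Combined Bayes factor of the evidence already in hand = 2.75 × 2.4 = 6.6.
Odds after that evidence = (1/19) × 6.6 = 33/95.
Target odds = 0.98/0.02 = 49.
Need 5ⁿ ≥ 49 ÷ (33/95) = 4655/33.
5³ = 125 falls short of 4655/33 but 5⁴ = 625 reaches it, so n = 4.

4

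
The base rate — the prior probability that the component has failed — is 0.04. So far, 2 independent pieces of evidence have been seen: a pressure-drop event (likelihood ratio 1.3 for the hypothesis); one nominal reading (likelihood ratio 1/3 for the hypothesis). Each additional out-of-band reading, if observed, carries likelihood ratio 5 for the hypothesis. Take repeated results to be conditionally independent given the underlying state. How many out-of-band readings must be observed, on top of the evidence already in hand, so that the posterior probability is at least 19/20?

Prior odds = 0.04/0.96 = 1/24.
Combined Bayes factor of the evidence already in hand = 1.3 × (1/3) = 13/30.
Odds after that evidence = (1/24) × 13/30 = 13/720.
Target odds = 0.95/0.05 = 19.
Need 5ⁿ ≥ 19 ÷ (13/720) = 13680/13.
5⁴ = 625 falls short of 13680/13 but 5⁵ = 3125 reaches it, so n = 5.

5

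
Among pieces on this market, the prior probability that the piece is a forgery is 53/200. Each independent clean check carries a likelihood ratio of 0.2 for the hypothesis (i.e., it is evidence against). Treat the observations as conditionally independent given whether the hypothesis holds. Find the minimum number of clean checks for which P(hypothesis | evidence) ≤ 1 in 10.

Prior odds = 0.265/0.735 = 53/147.
Likelihood ratio per clean check = 0.2.
Target odds: 0.1 ÷ 0.9 = 1/9.
Need (53/147) × 0.2ⁿ ≤ 1/9, i.e. 0.2ⁿ ≤ 49/159.
0.2¹ = 0.2, which is already at or below the required 49/159; so n = 1.

1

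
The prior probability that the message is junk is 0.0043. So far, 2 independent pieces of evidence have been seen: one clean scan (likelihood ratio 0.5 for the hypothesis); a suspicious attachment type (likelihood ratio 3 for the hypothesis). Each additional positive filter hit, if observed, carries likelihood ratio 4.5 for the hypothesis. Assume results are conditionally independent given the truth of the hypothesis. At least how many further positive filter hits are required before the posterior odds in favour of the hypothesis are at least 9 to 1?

5

Prior odds = 0.0043/0.9957 = 43/9957.
Combined Bayes factor of the evidence already in hand = 0.5 × 3 = 1.5.
Odds after that evidence = (43/9957) × 1.5 = 43/6638.
Target odds = 9.
Need 4.5ⁿ ≥ 9 ÷ (43/6638) = 59742/43.
4.5⁴ = 410.0625 falls short of 59742/43 but 4.5⁵ = 1845.28125 reaches it, so n = 5.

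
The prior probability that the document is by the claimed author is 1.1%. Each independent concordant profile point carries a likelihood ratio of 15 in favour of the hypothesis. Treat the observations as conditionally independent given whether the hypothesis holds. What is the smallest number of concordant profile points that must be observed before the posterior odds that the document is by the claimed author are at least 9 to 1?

Prior odds: 0.011 ÷ 0.989 = 11/989.
Likelihood ratio per concordant profile point = 15.
Target odds = 9.
Require 15ⁿ ≥ 9 ÷ (11/989) = 8901/11.
15² = 225 falls short of 8901/11 but 15³ = 3375 reaches it, so n = 3.

3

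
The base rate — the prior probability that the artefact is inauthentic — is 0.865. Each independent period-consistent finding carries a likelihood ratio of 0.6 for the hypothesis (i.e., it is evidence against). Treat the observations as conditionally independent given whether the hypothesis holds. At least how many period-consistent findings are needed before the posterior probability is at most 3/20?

8

Prior odds: 0.865 ÷ 0.135 = 173/27.
Likelihood ratio per period-consistent finding = 0.6.
Target odds: 0.15 ÷ 0.85 = 3/17.
Require 0.6ⁿ ≤ 3/17 ÷ (173/27) = 81/2941.
0.6⁷ = 2187/78125 is still above 81/2941 but 0.6⁸ = 6561/390625 is at or below it, so n = 8.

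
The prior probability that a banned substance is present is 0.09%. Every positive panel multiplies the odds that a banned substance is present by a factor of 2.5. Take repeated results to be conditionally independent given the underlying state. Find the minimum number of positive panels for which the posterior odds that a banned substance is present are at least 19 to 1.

11

Prior odds = 0.0009/0.9991 = 9/9991.
Likelihood ratio per positive panel = 2.5.
Target odds = 19.
Require 2.5ⁿ ≥ 19 ÷ (9/9991) = 189829/9.
2.5¹⁰ = 9765625/1024 falls short of 189829/9 but 2.5¹¹ = 48828125/2048 reaches it, so n = 11.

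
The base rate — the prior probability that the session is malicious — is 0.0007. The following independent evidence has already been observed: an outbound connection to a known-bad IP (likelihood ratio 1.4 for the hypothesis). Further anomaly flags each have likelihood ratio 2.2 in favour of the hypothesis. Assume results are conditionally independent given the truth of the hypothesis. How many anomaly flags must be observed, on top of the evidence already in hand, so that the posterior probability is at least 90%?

Prior odds = 0.0007/0.9993 = 7/9993.
Bayes factor of the evidence already in hand = 1.4.
Odds after that evidence = (7/9993) × 1.4 = 49/49965.
Target odds = 0.9/0.1 = 9.
Need 2.2ⁿ ≥ 9 ÷ (49/49965) = 449685/49.
2.2¹¹ ≈5843.18 falls short of 449685/49 but 2.2¹² ≈12855 reaches it, so n = 12.

12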